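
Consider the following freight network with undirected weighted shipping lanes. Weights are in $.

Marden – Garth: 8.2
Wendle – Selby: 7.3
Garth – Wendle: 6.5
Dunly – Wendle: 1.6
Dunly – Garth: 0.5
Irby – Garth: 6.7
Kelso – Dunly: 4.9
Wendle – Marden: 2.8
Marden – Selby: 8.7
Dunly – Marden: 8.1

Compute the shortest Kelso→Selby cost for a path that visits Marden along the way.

Best Kelso to Marden: Kelso → Dunly → Wendle → Marden costing 9.3
Best Marden to Selby: Marden → Selby costing 8.7
Total via Marden: 9.3 + 8.7 = $18.

$18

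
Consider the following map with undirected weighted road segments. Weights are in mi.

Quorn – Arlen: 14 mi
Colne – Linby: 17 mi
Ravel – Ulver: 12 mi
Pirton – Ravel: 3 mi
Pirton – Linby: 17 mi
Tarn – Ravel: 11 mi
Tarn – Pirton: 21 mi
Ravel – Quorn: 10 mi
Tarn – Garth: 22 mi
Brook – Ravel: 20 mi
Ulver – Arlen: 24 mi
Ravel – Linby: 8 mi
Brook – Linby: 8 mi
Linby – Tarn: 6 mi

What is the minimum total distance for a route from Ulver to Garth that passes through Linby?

Shortest Ulver→Linby: Ulver → Ravel → Linby = 20
Shortest Linby→Garth: Linby → Tarn → Garth = 28
Total via Linby: 20 + 28 = 48 mi.

48 mi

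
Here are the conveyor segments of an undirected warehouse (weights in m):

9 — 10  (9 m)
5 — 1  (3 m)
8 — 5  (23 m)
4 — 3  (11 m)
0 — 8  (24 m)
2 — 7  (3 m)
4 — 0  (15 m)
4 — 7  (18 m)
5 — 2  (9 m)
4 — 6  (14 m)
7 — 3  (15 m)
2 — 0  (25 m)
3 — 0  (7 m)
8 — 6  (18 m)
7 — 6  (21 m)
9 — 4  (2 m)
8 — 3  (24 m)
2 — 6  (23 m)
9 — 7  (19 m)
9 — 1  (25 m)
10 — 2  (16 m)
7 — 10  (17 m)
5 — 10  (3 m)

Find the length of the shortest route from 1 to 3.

Enumerating some paths:
1–5–10–9–4–3: 3+3+9+2+11 = 28
1–5–2–7–3: 3+9+3+15 = 30
1–5–10–7–3: 3+3+17+15 = 38
Cheapest is 1–5–10–9–4–3 at 28 m.

28 m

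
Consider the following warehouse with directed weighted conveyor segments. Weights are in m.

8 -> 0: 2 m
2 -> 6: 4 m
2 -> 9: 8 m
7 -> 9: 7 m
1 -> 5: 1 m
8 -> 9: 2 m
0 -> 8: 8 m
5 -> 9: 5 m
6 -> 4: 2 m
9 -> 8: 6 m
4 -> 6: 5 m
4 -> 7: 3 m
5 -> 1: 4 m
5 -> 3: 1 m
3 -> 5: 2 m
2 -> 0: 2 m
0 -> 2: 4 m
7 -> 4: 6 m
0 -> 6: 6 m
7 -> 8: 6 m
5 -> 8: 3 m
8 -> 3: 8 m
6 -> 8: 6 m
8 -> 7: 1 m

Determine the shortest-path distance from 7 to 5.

Enumerating some paths:
7 → 9 → 8 → 3 → 5: 7+6+8+2 = 23
7 → 4 → 6 → 8 → 3 → 5: 6+5+6+8+2 = 27
7 → 8 → 3 → 5: 6+8+2 = 16
The minimum is 16 m via 7 → 8 → 3 → 5.

16 m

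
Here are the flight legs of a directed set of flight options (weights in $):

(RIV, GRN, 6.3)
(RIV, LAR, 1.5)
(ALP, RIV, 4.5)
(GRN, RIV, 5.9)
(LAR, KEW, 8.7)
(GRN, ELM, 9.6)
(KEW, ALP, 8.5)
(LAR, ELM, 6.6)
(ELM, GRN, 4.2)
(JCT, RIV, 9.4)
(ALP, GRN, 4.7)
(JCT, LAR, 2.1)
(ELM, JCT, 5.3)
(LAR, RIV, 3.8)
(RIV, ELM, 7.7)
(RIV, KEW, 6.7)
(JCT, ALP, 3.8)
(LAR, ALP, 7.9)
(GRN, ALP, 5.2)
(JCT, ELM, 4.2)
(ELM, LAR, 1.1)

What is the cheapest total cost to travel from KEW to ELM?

Shortest distances from KEW:
KEW: 0
ALP: 8.5  (via KEW)
RIV: 13  (via ALP)
GRN: 13.2  (via ALP)
LAR: 14.5  (via RIV)
ELM: 20.7  (via RIV)
Shortest route: KEW–ALP–RIV–ELM = $20.7.

$20.7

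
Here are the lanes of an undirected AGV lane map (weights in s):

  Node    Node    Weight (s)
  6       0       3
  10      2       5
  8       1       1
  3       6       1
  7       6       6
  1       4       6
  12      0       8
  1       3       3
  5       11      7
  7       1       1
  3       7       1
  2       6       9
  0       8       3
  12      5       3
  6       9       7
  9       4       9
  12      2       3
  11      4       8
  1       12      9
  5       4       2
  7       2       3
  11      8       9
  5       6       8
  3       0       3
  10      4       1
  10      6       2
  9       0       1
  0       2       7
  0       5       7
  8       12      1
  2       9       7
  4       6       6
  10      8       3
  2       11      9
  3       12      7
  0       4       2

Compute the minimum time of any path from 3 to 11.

12 s

Compare a few routes:
3 → 7 → 2 → 11: 1+3+9 = 13
3 → 7 → 1 → 8 → 11: 1+1+1+9 = 12
3 → 6 → 10 → 4 → 5 → 11: 1+2+1+2+7 = 13
3 → 1 → 8 → 11: 3+1+9 = 13
Cheapest is 3 → 7 → 1 → 8 → 11 at 12 s.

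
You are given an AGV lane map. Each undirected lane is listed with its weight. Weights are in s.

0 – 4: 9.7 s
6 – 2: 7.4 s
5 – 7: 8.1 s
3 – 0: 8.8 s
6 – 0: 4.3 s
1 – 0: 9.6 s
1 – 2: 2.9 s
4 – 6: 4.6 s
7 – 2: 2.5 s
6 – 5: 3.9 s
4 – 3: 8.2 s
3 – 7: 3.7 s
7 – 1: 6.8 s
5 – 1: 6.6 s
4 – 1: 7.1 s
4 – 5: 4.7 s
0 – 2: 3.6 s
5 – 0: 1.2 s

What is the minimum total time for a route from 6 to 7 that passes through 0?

10.4 s

Shortest 6→0: 6 → 0 = 4.3
Best 0 to 7: 0 → 2 → 7 costing 6.1
Total via 0: 4.3 + 6.1 = 10.4 s.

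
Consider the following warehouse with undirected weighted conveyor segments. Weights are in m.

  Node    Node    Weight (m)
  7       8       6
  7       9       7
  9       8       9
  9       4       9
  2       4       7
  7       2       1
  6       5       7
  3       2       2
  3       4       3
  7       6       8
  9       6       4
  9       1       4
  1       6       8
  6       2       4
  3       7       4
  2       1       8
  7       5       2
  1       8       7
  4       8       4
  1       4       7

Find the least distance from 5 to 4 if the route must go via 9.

Shortest 5→9: 5–7–9 = 9
Shortest 9→4: 9–4 = 9
Total via 9: 9 + 9 = 18 m.

18 m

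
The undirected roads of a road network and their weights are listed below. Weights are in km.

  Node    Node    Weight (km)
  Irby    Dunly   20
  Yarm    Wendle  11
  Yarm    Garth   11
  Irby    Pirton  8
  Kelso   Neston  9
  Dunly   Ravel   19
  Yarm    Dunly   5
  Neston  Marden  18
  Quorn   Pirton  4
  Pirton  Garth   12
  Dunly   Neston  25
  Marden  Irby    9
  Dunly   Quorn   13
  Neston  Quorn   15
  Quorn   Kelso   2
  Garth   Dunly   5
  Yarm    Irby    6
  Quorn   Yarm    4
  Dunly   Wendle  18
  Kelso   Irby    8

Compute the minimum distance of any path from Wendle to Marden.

26 km

Enumerating some paths:
Wendle - Yarm - Irby - Marden: 11+6+9 = 26
Wendle - Yarm - Quorn - Kelso - Irby - Marden: 11+4+2+8+9 = 34
Wendle - Yarm - Quorn - Pirton - Irby - Marden: 11+4+4+8+9 = 36
Cheapest is Wendle - Yarm - Irby - Marden at 26 km.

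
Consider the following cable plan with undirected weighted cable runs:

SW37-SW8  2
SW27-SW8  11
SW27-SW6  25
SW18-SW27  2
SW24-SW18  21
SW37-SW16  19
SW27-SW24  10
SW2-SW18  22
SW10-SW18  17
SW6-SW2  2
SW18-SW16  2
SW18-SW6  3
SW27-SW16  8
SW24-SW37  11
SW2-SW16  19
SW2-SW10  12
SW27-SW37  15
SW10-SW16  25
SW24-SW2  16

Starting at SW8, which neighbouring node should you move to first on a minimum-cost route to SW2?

Enumerating some paths:
SW8 - SW27 - SW18 - SW6 - SW2: 11+2+3+2 = 18
SW8 - SW37 - SW27 - SW18 - SW6 - SW2: 2+15+2+3+2 = 24
The minimum is 18 via SW8 - SW27 - SW18 - SW6 - SW2.
So from SW8 the first move is to SW27.

SW27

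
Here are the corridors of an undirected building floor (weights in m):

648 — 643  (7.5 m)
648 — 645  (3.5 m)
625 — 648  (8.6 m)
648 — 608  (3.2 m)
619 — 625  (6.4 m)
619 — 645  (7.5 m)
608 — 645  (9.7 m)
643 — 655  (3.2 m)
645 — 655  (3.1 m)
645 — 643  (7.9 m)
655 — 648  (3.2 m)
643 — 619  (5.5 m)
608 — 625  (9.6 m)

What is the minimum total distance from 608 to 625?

Settle nodes by increasing distance from 608:
608: 0
648: 3.2  (via 608)
655: 6.4  (via 648)
645: 6.7  (via 648)
643: 9.6  (via 655)
625: 9.6  (via 608)
Shortest route: 608 → 625 = 9.6 m.

9.6 m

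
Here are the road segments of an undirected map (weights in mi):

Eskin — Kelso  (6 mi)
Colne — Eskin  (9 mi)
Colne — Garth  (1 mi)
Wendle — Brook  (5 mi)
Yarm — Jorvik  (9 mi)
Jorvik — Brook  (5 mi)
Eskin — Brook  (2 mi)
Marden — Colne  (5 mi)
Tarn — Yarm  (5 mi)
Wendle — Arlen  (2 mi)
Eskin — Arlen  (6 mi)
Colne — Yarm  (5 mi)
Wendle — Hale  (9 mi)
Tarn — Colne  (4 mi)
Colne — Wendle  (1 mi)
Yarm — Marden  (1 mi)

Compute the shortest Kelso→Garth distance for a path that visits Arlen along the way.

Best Kelso to Arlen: Kelso → Eskin → Arlen costing 12
Best Arlen to Garth: Arlen → Wendle → Colne → Garth costing 4
Total via Arlen: 12 + 4 = 16 mi.

16 mi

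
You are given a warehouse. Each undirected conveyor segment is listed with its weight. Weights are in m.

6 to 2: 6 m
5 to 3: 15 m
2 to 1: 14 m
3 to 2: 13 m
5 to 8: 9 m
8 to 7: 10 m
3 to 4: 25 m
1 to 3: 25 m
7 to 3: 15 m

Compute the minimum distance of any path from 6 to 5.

34 m

Settle nodes by increasing distance from 6:
6: 0
2: 6  (via 6)
3: 19  (via 2)
1: 20  (via 2)
5: 34  (via 3)
Shortest route: 6–2–3–5 = 34 m.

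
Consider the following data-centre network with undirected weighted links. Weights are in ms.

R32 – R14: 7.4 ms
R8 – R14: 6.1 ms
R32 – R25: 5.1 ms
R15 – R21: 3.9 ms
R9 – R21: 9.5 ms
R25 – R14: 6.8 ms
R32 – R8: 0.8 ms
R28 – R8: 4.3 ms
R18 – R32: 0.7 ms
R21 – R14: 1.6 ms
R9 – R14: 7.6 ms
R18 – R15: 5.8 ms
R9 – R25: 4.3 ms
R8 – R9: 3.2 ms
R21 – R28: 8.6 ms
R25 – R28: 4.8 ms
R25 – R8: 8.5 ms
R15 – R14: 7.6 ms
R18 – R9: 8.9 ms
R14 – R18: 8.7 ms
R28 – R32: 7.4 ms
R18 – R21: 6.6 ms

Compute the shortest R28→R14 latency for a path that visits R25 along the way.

Best R28 to R25: R28 → R25 costing 4.8
Best R25 to R14: R25 → R14 costing 6.8
Total via R25: 4.8 + 6.8 = 11.6 ms.

11.6 ms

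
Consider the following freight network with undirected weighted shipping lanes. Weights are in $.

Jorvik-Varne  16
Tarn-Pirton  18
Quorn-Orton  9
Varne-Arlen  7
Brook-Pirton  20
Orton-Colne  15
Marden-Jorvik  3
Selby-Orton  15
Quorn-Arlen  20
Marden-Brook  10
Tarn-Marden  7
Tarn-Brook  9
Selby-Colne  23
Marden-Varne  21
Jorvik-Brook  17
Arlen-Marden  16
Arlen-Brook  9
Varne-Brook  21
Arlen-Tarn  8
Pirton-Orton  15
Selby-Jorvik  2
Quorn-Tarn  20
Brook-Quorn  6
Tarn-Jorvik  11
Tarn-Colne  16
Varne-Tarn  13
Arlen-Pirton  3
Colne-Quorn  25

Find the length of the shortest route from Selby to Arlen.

Running Dijkstra from Selby:
Selby: 0
Jorvik: 2  (via Selby)
Marden: 5  (via Jorvik)
Tarn: 12  (via Marden)
Orton: 15  (via Selby)
Brook: 15  (via Marden)
Varne: 18  (via Jorvik)
Arlen: 20  (via Tarn)
Shortest route: Selby–Jorvik–Marden–Tarn–Arlen = $20.

$20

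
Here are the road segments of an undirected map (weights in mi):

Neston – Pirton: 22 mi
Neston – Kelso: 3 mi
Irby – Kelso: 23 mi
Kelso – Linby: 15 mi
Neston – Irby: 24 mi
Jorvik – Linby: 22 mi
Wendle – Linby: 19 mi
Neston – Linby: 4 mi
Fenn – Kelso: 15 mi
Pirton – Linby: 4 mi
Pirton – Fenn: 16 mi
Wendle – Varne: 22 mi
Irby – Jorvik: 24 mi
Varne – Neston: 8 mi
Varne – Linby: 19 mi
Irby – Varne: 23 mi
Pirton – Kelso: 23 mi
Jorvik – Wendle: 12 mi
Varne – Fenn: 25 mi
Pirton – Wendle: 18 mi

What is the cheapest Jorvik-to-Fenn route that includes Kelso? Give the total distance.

44 mi

Shortest Jorvik→Kelso: Jorvik–Linby–Neston–Kelso = 29
Best Kelso to Fenn: Kelso–Fenn costing 15
Total via Kelso: 29 + 15 = 44 mi.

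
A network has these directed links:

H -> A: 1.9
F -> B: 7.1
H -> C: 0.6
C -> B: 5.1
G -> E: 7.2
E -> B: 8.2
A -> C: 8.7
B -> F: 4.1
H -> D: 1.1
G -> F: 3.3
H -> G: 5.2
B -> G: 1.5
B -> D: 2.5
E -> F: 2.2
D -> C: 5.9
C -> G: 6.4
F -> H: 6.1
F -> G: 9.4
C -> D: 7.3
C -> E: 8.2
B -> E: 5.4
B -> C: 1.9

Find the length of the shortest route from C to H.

15.3

Candidate routes:
C - B - F - H: 5.1+4.1+6.1 = 15.3
C - B - G - F - H: 5.1+1.5+3.3+6.1 = 16
C - G - F - H: 6.4+3.3+6.1 = 15.8
Cheapest is C - B - F - H at 15.3.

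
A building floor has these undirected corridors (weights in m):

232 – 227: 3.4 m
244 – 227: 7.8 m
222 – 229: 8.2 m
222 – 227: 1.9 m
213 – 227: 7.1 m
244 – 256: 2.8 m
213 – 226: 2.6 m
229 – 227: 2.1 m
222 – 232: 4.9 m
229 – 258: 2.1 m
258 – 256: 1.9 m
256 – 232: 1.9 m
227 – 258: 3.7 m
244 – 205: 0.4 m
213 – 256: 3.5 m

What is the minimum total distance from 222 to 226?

Settle nodes by increasing distance from 222:
222: 0
227: 1.9  (via 222)
229: 4  (via 227)
232: 4.9  (via 222)
258: 5.6  (via 227)
256: 6.8  (via 232)
213: 9  (via 227)
244: 9.6  (via 256)
205: 10  (via 244)
226: 11.6  (via 213)
Shortest route: 222–227–213–226 = 11.6 m.

11.6 m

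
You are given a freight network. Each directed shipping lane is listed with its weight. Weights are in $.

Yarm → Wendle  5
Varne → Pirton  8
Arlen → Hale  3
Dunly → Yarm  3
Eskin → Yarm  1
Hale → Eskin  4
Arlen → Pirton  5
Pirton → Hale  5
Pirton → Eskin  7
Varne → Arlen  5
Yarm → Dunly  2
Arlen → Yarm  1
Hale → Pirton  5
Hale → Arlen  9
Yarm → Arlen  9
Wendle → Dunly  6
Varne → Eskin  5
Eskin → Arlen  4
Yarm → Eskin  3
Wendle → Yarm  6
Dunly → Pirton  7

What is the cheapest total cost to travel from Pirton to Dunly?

$10

Candidate routes:
Pirton - Eskin - Yarm - Dunly: 7+1+2 = 10
Pirton - Hale - Eskin - Arlen - Yarm - Dunly: 5+4+4+1+2 = 16
Pirton - Eskin - Arlen - Yarm - Dunly: 7+4+1+2 = 14
Pirton - Hale - Eskin - Yarm - Dunly: 5+4+1+2 = 12
Cheapest is Pirton - Eskin - Yarm - Dunly at $10.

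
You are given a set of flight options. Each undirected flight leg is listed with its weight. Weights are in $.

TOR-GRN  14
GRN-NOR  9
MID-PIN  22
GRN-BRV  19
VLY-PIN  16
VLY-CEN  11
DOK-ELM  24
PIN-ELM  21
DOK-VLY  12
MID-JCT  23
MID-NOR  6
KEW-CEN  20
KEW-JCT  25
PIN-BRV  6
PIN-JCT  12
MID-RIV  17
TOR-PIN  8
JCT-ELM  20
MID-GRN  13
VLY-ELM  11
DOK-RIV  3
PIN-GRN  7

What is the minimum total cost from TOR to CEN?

Settle nodes by increasing distance from TOR:
TOR: 0
PIN: 8  (via TOR)
BRV: 14  (via PIN)
GRN: 14  (via TOR)
JCT: 20  (via PIN)
NOR: 23  (via GRN)
VLY: 24  (via PIN)
MID: 27  (via GRN)
ELM: 29  (via PIN)
CEN: 35  (via VLY)
Shortest route: TOR → PIN → VLY → CEN = $35.

$35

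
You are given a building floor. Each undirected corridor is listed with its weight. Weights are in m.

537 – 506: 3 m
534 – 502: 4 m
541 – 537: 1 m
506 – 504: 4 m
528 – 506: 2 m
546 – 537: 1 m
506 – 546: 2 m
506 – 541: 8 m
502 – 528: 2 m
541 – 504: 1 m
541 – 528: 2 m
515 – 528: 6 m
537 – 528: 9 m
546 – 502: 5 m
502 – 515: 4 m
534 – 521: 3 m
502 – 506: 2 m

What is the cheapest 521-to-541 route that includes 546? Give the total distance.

Shortest 521→546: 521 → 534 → 502 → 506 → 546 = 11
Best 546 to 541: 546 → 537 → 541 costing 2
Total via 546: 11 + 2 = 13 m.

13 m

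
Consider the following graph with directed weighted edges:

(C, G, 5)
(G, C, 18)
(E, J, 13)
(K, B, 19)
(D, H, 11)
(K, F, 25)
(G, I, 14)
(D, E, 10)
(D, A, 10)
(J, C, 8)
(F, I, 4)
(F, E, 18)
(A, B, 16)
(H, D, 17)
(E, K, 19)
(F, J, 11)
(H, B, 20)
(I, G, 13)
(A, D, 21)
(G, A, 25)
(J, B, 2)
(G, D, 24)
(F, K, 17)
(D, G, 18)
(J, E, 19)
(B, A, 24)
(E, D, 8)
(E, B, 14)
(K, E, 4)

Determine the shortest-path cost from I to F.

Compare a few routes:
I–G–A–D–E–K–F: 13+25+21+10+19+25 = 113
I–G–D–E–K–F: 13+24+10+19+25 = 91
Cheapest is I–G–D–E–K–F at 91.

91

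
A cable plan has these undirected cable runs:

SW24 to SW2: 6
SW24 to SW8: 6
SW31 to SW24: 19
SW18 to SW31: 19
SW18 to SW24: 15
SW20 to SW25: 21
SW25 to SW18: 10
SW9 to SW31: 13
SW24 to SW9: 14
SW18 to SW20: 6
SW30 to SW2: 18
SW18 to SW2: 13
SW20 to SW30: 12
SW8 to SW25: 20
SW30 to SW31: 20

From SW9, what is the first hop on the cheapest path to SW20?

Compare a few routes:
SW9 → SW24 → SW2 → SW18 → SW20: 14+6+13+6 = 39
SW9 → SW31 → SW18 → SW20: 13+19+6 = 38
SW9 → SW24 → SW18 → SW20: 14+15+6 = 35
Cheapest is SW9 → SW24 → SW18 → SW20 at 35.
So from SW9 the first move is to SW24.

SW24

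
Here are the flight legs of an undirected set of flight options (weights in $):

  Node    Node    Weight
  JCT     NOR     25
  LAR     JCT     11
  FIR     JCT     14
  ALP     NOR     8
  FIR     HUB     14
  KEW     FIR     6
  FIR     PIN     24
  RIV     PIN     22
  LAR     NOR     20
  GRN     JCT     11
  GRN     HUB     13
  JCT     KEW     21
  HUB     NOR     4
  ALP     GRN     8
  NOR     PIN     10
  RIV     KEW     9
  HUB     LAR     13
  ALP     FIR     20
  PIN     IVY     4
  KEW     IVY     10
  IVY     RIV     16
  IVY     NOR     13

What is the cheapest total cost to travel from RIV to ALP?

$35

Compare a few routes:
RIV–KEW–FIR–ALP: 9+6+20 = 35
RIV–IVY–NOR–ALP: 16+13+8 = 37
RIV–IVY–PIN–NOR–ALP: 16+4+10+8 = 38
RIV–PIN–NOR–ALP: 22+10+8 = 40
The minimum is $35 via RIV–KEW–FIR–ALP.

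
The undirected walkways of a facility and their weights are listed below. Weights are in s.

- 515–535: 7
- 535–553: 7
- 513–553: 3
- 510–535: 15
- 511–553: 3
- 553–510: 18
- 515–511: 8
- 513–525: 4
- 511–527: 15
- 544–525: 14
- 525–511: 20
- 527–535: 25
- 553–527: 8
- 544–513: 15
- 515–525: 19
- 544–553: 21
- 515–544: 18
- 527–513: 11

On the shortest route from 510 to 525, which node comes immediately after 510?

553

Candidate routes:
510 - 553 - 513 - 525: 18+3+4 = 25
510 - 535 - 515 - 511 - 553 - 513 - 525: 15+7+8+3+3+4 = 40
510 - 535 - 553 - 513 - 525: 15+7+3+4 = 29
Cheapest is 510 - 553 - 513 - 525 at 25 s.
So from 510 the first move is to 553.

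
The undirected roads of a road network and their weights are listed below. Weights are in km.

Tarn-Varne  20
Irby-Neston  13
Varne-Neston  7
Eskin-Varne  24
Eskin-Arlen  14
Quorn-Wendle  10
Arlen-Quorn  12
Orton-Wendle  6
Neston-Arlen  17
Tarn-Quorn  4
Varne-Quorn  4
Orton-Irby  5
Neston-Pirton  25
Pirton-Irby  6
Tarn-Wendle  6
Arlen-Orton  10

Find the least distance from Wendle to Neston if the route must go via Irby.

24 km

Best Wendle to Irby: Wendle → Orton → Irby costing 11
Shortest Irby→Neston: Irby → Neston = 13
Total via Irby: 11 + 13 = 24 km.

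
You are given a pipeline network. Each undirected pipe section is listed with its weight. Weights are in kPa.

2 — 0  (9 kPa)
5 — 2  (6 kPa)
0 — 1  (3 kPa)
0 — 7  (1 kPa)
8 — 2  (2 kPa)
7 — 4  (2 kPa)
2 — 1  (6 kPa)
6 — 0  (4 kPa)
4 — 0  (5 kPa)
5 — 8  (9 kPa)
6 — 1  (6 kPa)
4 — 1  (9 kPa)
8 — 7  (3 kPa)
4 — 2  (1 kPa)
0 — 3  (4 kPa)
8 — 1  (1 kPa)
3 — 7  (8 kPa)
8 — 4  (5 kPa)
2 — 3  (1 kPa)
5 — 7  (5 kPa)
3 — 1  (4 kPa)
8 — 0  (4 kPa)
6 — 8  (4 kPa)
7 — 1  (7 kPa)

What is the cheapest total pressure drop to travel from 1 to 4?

Settle nodes by increasing distance from 1:
1: 0
8: 1  (via 1)
0: 3  (via 1)
2: 3  (via 8)
3: 4  (via 1)
4: 4  (via 2)
Shortest route: 1–8–2–4 = 4 kPa.

4 kPa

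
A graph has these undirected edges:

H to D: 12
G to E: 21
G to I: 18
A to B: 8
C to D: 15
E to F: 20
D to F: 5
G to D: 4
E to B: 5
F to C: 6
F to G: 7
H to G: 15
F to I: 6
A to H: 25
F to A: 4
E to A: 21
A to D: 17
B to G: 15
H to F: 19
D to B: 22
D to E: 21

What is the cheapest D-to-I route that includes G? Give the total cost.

Shortest D→G: D → G = 4
Best G to I: G → F → I costing 13
Total via G: 4 + 13 = 17.

17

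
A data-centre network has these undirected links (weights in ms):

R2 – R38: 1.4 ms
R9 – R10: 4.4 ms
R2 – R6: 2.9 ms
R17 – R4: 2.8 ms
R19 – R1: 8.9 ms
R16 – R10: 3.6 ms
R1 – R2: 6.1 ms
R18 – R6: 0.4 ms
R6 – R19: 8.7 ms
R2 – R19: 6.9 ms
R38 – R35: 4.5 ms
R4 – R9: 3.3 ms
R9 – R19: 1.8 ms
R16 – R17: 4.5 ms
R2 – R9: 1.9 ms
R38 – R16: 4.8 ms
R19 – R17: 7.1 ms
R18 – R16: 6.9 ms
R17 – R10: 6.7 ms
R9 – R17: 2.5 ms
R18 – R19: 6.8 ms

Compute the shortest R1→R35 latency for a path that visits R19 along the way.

Shortest R1→R19: R1–R19 = 8.9
Shortest R19→R35: R19–R9–R2–R38–R35 = 9.6
Total via R19: 8.9 + 9.6 = 18.5 ms.

18.5 ms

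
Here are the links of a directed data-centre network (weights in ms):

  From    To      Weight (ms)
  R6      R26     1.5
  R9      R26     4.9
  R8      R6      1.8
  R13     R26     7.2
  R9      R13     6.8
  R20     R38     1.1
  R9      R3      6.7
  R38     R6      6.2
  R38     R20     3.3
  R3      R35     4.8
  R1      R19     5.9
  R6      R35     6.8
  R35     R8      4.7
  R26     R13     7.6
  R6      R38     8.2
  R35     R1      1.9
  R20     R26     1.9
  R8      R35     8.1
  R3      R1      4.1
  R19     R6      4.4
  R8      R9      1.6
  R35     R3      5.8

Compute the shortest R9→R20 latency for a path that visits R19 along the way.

Shortest R9→R19: R9–R3–R1–R19 = 16.7
Shortest R19→R20: R19–R6–R38–R20 = 15.9
Total via R19: 16.7 + 15.9 = 32.6 ms.

32.6 ms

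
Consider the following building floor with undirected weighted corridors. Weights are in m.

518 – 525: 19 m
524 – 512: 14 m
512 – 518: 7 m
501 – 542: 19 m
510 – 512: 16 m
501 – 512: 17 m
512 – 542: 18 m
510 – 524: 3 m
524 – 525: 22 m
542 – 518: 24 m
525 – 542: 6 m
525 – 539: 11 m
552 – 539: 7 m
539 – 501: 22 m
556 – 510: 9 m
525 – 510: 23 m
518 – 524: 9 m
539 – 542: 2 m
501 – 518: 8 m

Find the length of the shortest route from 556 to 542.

38 m

Compare a few routes:
556 → 510 → 525 → 542: 9+23+6 = 38
556 → 510 → 524 → 525 → 542: 9+3+22+6 = 40
The minimum is 38 m via 556 → 510 → 525 → 542.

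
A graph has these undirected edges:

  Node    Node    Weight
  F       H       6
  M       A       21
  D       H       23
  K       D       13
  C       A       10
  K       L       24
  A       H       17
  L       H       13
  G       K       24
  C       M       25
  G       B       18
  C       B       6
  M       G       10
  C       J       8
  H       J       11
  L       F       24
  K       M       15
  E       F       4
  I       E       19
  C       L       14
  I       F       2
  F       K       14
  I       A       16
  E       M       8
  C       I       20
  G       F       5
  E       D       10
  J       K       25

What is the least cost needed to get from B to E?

27

Settle nodes by increasing distance from B:
B: 0
C: 6  (via B)
J: 14  (via C)
A: 16  (via C)
G: 18  (via B)
L: 20  (via C)
F: 23  (via G)
H: 25  (via J)
I: 25  (via F)
E: 27  (via F)
Shortest route: B–G–F–E = 27.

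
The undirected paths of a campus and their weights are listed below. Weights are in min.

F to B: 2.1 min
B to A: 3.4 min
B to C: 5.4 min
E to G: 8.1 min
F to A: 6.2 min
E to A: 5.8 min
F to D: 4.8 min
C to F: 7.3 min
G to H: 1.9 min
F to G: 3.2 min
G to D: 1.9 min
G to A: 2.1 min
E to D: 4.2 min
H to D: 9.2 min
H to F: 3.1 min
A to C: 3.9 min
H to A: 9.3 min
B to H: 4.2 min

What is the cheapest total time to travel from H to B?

Running Dijkstra from H:
H: 0
G: 1.9  (via H)
F: 3.1  (via H)
D: 3.8  (via G)
A: 4  (via G)
B: 4.2  (via H)
Shortest route: H–B = 4.2 min.

4.2 min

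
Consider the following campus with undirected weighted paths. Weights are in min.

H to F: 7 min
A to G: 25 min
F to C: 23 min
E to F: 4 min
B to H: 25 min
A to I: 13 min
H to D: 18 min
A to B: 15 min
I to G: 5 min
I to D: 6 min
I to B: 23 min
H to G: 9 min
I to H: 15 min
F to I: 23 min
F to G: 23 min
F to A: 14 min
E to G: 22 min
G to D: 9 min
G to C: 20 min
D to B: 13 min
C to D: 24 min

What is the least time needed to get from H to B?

25 min

Enumerating some paths:
H → G → D → B: 9+9+13 = 31
H → D → B: 18+13 = 31
H → B: 25 = 25
Cheapest is H → B at 25 min.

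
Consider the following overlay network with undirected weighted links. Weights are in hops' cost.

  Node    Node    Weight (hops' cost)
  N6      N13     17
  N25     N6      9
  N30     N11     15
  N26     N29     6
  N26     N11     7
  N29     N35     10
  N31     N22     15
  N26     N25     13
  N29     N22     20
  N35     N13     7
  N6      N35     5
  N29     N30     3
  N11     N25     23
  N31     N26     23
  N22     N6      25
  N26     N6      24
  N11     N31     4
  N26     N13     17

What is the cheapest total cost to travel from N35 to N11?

Candidate routes:
N35 → N29 → N30 → N11: 10+3+15 = 28
N35 → N29 → N26 → N11: 10+6+7 = 23
N35 → N13 → N26 → N11: 7+17+7 = 31
Cheapest is N35 → N29 → N26 → N11 at 23 hops' cost.

23 hops' cost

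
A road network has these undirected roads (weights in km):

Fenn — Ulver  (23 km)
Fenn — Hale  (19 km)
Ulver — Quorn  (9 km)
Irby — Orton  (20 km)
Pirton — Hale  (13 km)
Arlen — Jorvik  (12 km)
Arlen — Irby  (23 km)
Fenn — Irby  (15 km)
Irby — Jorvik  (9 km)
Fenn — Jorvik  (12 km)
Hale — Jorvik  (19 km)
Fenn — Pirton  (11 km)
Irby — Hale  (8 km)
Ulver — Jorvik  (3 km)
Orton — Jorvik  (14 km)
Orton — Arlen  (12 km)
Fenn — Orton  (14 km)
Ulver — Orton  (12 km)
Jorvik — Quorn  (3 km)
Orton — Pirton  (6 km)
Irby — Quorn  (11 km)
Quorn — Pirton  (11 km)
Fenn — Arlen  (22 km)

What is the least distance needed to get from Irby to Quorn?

Shortest distances from Irby:
Irby: 0
Hale: 8  (via Irby)
Jorvik: 9  (via Irby)
Quorn: 11  (via Irby)
Shortest route: Irby → Quorn = 11 km.

11 km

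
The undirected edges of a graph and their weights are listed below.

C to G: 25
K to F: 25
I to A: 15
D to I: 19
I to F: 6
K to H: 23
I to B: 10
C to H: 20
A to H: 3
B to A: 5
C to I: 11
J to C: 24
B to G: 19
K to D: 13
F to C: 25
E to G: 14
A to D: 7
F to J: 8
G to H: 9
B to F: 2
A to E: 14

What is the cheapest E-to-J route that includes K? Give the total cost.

67

Best E to K: E → A → D → K costing 34
Shortest K→J: K → F → J = 33
Total via K: 34 + 33 = 67.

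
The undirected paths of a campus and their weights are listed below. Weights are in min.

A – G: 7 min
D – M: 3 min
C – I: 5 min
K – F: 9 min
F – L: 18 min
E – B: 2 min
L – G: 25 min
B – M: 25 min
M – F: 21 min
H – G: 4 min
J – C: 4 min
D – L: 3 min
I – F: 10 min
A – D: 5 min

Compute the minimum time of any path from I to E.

58 min

Shortest distances from I:
I: 0
C: 5  (via I)
J: 9  (via C)
F: 10  (via I)
K: 19  (via F)
L: 28  (via F)
D: 31  (via L)
M: 31  (via F)
A: 36  (via D)
G: 43  (via A)
H: 47  (via G)
B: 56  (via M)
E: 58  (via B)
Shortest route: I–F–M–B–E = 58 min.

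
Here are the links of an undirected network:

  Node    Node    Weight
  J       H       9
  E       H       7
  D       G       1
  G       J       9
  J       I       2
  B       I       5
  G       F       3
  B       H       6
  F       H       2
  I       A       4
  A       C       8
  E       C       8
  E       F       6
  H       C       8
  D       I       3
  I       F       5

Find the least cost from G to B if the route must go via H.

Best G to H: G → F → H costing 5
Best H to B: H → B costing 6
Total via H: 5 + 6 = 11.

11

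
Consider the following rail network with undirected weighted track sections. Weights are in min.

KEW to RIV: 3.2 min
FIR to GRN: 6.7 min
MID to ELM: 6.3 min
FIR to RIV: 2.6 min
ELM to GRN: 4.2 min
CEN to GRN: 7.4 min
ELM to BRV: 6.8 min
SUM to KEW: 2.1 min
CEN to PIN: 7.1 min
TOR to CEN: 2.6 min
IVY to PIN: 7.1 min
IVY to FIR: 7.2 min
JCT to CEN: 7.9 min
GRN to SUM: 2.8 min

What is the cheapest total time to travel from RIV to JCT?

23.4 min

Running Dijkstra from RIV:
RIV: 0
FIR: 2.6  (via RIV)
KEW: 3.2  (via RIV)
SUM: 5.3  (via KEW)
GRN: 8.1  (via SUM)
IVY: 9.8  (via FIR)
ELM: 12.3  (via GRN)
CEN: 15.5  (via GRN)
PIN: 16.9  (via IVY)
TOR: 18.1  (via CEN)
MID: 18.6  (via ELM)
BRV: 19.1  (via ELM)
JCT: 23.4  (via CEN)
Shortest route: RIV → KEW → SUM → GRN → CEN → JCT = 23.4 min.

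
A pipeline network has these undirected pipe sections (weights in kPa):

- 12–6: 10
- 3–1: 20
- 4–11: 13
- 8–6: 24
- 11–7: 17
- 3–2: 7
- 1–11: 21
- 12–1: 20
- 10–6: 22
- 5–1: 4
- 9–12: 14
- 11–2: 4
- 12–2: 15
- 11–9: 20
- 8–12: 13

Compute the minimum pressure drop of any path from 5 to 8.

Running Dijkstra from 5:
5: 0
1: 4  (via 5)
3: 24  (via 1)
12: 24  (via 1)
11: 25  (via 1)
2: 29  (via 11)
6: 34  (via 12)
8: 37  (via 12)
Shortest route: 5 → 1 → 12 → 8 = 37 kPa.

37 kPa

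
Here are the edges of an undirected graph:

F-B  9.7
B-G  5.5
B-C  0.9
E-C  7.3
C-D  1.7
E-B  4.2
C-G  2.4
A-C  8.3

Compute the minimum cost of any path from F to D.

Enumerating some paths:
F–B–C–D: 9.7+0.9+1.7 = 12.3
F–B–G–C–D: 9.7+5.5+2.4+1.7 = 19.3
F–B–E–C–D: 9.7+4.2+7.3+1.7 = 22.9
The minimum is 12.3 via F–B–C–D.

12.3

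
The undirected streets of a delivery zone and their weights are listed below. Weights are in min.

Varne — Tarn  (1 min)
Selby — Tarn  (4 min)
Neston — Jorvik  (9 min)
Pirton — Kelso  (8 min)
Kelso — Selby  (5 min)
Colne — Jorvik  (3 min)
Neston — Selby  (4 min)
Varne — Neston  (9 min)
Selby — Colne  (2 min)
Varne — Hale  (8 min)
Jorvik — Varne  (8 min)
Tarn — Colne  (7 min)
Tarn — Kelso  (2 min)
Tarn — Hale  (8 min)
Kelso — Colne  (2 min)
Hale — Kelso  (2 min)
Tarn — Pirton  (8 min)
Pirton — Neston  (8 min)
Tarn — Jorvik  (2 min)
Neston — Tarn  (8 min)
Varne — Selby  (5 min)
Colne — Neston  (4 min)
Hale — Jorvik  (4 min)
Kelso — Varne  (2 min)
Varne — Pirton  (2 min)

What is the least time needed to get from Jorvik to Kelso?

4 min

Compare a few routes:
Jorvik - Tarn - Varne - Kelso: 2+1+2 = 5
Jorvik - Tarn - Kelso: 2+2 = 4
Jorvik - Colne - Kelso: 3+2 = 5
Cheapest is Jorvik - Tarn - Kelso at 4 min.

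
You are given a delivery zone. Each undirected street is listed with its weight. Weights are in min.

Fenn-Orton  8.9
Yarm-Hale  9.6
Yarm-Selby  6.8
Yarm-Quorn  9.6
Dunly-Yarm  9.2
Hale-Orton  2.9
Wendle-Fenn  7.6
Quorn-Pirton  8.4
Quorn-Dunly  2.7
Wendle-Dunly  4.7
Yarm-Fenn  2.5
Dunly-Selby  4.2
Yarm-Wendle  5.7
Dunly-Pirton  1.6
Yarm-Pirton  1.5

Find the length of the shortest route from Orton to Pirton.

Running Dijkstra from Orton:
Orton: 0
Hale: 2.9  (via Orton)
Fenn: 8.9  (via Orton)
Yarm: 11.4  (via Fenn)
Pirton: 12.9  (via Yarm)
Shortest route: Orton–Fenn–Yarm–Pirton = 12.9 min.

12.9 min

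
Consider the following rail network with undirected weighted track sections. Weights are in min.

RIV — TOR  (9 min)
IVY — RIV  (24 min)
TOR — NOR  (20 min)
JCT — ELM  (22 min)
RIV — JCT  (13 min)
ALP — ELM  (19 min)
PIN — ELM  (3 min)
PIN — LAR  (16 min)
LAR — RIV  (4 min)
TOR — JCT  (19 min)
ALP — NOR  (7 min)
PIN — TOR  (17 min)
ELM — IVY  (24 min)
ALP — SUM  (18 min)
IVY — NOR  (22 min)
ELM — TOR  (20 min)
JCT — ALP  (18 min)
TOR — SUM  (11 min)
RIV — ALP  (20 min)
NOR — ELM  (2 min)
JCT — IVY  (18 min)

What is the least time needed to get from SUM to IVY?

44 min

Shortest distances from SUM:
SUM: 0
TOR: 11  (via SUM)
ALP: 18  (via SUM)
RIV: 20  (via TOR)
LAR: 24  (via RIV)
NOR: 25  (via ALP)
ELM: 27  (via NOR)
PIN: 28  (via TOR)
JCT: 30  (via TOR)
IVY: 44  (via RIV)
Shortest route: SUM–TOR–RIV–IVY = 44 min.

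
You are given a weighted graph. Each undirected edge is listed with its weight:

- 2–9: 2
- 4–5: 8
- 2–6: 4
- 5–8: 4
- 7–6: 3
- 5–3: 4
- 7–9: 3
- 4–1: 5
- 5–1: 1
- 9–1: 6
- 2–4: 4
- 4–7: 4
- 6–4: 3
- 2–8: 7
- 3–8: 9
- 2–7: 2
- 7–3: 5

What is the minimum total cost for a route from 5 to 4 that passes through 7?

13

Best 5 to 7: 5–3–7 costing 9
Best 7 to 4: 7–4 costing 4
Total via 7: 9 + 4 = 13.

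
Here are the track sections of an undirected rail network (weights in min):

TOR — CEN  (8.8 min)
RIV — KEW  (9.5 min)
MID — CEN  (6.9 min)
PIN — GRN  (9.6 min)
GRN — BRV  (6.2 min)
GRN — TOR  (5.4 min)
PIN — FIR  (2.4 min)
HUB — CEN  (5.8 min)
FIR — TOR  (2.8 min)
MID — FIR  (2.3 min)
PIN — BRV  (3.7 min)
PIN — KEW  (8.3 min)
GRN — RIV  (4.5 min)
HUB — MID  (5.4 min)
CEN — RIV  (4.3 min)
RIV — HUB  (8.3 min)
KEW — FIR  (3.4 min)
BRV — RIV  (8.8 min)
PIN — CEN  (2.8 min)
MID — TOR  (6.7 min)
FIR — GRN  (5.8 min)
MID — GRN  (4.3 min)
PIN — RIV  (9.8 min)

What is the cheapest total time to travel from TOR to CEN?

8 min

Running Dijkstra from TOR:
TOR: 0
FIR: 2.8  (via TOR)
MID: 5.1  (via FIR)
PIN: 5.2  (via FIR)
GRN: 5.4  (via TOR)
KEW: 6.2  (via FIR)
CEN: 8  (via PIN)
Shortest route: TOR → FIR → PIN → CEN = 8 min.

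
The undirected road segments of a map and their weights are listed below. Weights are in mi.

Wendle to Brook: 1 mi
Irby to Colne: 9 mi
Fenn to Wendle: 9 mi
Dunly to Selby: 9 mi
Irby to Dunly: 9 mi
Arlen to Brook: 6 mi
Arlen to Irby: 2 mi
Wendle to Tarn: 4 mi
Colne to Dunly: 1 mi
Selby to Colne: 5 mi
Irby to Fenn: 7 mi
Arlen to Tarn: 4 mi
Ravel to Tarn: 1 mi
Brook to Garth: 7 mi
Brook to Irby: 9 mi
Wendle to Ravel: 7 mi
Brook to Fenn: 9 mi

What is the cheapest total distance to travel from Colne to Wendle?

Running Dijkstra from Colne:
Colne: 0
Dunly: 1  (via Colne)
Selby: 5  (via Colne)
Irby: 9  (via Colne)
Arlen: 11  (via Irby)
Tarn: 15  (via Arlen)
Fenn: 16  (via Irby)
Ravel: 16  (via Tarn)
Brook: 17  (via Arlen)
Wendle: 18  (via Brook)
Shortest route: Colne → Irby → Arlen → Brook → Wendle = 18 mi.

18 mi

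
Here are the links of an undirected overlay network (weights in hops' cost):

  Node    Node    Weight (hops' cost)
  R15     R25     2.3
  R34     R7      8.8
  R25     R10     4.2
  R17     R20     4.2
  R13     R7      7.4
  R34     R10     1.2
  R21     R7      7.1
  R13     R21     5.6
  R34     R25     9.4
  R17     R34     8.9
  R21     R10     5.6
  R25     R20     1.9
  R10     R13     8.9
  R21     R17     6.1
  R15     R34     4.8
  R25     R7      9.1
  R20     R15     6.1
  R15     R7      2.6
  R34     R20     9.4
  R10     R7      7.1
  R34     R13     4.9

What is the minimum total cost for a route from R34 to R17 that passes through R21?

Shortest R34→R21: R34–R10–R21 = 6.8
Best R21 to R17: R21–R17 costing 6.1
Total via R21: 6.8 + 6.1 = 12.9 hops' cost.

12.9 hops' cost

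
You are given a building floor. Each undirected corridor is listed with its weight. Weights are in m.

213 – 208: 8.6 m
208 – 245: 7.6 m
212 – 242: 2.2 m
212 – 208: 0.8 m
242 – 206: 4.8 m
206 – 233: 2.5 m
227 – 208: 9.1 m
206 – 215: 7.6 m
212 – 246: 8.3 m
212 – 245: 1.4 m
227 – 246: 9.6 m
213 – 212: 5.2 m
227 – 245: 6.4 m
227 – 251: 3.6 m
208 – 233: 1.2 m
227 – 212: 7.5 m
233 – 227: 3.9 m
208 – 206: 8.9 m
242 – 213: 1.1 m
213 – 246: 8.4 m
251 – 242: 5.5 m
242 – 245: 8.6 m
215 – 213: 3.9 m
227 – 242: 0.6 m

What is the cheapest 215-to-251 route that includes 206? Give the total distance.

16.6 m

Shortest 215→206: 215 → 206 = 7.6
Best 206 to 251: 206 → 242 → 227 → 251 costing 9
Total via 206: 7.6 + 9 = 16.6 m.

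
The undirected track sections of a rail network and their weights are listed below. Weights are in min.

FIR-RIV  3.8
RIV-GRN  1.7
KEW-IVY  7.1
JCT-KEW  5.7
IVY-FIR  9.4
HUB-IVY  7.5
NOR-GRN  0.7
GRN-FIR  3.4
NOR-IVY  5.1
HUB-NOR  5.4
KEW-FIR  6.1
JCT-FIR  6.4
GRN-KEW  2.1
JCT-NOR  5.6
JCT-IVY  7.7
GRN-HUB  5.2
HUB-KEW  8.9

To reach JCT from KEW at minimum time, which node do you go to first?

Compare a few routes:
KEW → GRN → FIR → JCT: 2.1+3.4+6.4 = 11.9
KEW → JCT: 5.7 = 5.7
KEW → GRN → NOR → JCT: 2.1+0.7+5.6 = 8.4
The minimum is 5.7 min via KEW → JCT.
So from KEW the first move is to JCT.

JCT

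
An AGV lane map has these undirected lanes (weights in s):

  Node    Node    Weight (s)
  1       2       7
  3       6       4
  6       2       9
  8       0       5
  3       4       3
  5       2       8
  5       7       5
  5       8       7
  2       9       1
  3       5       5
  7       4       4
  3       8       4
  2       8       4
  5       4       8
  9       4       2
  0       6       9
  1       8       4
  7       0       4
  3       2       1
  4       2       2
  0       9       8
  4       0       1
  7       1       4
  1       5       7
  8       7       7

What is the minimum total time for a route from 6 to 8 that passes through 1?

Best 6 to 1: 6–3–2–1 costing 12
Best 1 to 8: 1–8 costing 4
Total via 1: 12 + 4 = 16 s.

16 s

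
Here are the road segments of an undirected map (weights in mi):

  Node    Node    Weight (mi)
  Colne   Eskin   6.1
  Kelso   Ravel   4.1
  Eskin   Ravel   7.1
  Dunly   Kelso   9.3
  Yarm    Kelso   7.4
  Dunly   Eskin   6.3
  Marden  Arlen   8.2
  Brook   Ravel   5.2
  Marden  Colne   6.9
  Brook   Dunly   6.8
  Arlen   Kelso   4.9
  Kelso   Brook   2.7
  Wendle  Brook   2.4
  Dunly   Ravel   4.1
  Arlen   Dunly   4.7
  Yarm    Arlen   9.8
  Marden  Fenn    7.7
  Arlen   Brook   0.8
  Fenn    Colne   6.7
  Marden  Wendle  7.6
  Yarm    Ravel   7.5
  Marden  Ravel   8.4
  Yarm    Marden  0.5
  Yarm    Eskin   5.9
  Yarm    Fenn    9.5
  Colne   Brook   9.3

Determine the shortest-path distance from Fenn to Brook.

Compare a few routes:
Fenn–Marden–Arlen–Brook: 7.7+8.2+0.8 = 16.7
Fenn–Colne–Brook: 6.7+9.3 = 16
Cheapest is Fenn–Colne–Brook at 16 mi.

16 mi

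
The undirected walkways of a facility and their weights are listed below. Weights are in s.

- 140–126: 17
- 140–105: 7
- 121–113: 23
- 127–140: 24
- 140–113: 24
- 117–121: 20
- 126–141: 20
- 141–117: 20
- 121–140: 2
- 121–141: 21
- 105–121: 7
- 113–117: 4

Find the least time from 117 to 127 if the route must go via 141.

67 s

Best 117 to 141: 117 → 141 costing 20
Shortest 141→127: 141 → 121 → 140 → 127 = 47
Total via 141: 20 + 47 = 67 s.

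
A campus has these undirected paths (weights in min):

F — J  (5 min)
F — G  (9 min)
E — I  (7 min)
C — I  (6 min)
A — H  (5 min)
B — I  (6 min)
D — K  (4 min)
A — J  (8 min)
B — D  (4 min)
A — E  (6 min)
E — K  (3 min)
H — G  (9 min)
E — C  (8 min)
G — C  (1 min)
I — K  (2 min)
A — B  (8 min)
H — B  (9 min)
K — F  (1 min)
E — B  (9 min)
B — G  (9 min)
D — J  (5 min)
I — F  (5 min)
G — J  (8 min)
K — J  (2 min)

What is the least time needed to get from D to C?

12 min

Compare a few routes:
D–J–G–C: 5+8+1 = 14
D–K–I–C: 4+2+6 = 12
D–B–G–C: 4+9+1 = 14
Cheapest is D–K–I–C at 12 min.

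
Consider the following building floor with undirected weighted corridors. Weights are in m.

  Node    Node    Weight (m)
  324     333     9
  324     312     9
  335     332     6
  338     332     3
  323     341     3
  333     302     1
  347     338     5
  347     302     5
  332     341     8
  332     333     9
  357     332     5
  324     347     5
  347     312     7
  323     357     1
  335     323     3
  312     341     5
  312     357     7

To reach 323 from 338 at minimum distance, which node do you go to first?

Enumerating some paths:
338–332–357–323: 3+5+1 = 9
338–332–335–323: 3+6+3 = 12
The minimum is 9 m via 338–332–357–323.
So from 338 the first move is to 332.

332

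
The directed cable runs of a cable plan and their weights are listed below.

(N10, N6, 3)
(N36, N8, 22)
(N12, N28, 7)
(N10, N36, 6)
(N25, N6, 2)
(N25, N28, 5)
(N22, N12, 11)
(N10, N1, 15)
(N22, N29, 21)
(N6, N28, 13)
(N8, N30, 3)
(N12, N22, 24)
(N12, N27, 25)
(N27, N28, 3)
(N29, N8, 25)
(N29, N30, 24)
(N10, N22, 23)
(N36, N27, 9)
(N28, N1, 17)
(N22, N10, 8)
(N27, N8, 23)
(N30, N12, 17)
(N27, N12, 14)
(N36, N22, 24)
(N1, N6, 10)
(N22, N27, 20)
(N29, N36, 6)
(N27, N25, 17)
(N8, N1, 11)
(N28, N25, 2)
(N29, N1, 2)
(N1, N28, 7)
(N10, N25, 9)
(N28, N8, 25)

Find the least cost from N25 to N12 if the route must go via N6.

60

Best N25 to N6: N25–N6 costing 2
Best N6 to N12: N6–N28–N8–N30–N12 costing 58
Total via N6: 2 + 58 = 60.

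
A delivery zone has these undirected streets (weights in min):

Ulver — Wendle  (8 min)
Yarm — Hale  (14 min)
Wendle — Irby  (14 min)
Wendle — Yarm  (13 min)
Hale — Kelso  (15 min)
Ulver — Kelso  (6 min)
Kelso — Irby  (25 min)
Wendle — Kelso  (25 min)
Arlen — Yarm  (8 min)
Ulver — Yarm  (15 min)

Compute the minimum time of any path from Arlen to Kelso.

29 min

Settle nodes by increasing distance from Arlen:
Arlen: 0
Yarm: 8  (via Arlen)
Wendle: 21  (via Yarm)
Hale: 22  (via Yarm)
Ulver: 23  (via Yarm)
Kelso: 29  (via Ulver)
Shortest route: Arlen → Yarm → Ulver → Kelso = 29 min.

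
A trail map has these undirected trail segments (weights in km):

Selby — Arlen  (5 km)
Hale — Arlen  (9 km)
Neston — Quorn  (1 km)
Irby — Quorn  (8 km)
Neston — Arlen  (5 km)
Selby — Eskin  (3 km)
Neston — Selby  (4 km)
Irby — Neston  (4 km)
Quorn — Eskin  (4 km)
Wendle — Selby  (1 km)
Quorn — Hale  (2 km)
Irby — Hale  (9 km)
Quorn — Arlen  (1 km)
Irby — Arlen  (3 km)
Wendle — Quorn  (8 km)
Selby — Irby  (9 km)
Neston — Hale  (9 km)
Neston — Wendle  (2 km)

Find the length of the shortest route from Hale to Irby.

6 km

Compare a few routes:
Hale → Quorn → Neston → Irby: 2+1+4 = 7
Hale → Quorn → Arlen → Irby: 2+1+3 = 6
The minimum is 6 km via Hale → Quorn → Arlen → Irby.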